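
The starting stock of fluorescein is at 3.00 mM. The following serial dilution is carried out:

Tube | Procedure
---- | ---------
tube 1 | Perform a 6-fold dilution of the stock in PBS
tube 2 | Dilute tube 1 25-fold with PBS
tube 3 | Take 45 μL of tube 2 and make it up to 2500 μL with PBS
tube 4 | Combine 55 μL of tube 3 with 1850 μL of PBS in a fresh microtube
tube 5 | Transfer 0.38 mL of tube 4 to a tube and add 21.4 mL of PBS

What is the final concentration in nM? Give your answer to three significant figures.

0.181 nM

Step 1: 6-fold → factor 6
Step 2: 25-fold → factor 25
Step 3: 45 μL brought to 2500 μL → factor 2500/45 = 55.556
Step 4: 55 μL + 1850 μL = 1905 μL total → factor 1905/55 = 34.636
Step 5: 0.38 mL + 21.4 mL = 21.78 mL total → factor 21.78/0.38 = 57.316
Overall dilution factor = 6 × 25 × 55.556 × 34.636 × 57.316 = 1.6543 × 10^7
Final = 3.00 mM / 1.6543 × 10^7 = 1.813 × 10^-7 mM = 0.181 nM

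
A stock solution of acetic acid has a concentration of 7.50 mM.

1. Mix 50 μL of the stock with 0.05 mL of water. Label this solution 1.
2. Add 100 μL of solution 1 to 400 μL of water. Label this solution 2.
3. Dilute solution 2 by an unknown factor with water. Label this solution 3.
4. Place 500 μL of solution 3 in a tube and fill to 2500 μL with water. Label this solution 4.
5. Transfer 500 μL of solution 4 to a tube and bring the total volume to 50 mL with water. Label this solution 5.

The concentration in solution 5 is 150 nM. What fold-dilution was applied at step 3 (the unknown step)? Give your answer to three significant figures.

10.0-fold

Step 1: 50 μL + 0.05 mL = 100 μL total → factor 100/50 = 2
Step 2: 100 μL + 400 μL = 500 μL total → factor 500/100 = 5
Step 3: unknown factor x
Step 4: 500 μL brought to 2500 μL → factor 2500/500 = 5
Step 5: 500 μL brought to 50 mL → factor 50000/500 = 100
Product of known-step factors = 5000
Overall factor = 7.50 mM / (150 nM) = 50000
x = 50000 / 5000 = 10.0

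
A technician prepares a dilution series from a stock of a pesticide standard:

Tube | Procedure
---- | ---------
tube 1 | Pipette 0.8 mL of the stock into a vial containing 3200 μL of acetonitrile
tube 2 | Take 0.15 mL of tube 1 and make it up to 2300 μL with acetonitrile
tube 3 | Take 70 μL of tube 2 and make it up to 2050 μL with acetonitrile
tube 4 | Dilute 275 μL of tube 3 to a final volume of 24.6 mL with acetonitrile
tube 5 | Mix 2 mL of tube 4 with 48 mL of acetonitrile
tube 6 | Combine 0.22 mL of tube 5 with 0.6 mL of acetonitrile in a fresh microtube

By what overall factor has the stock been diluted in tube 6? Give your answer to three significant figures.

Step 1: 0.8 mL + 3200 μL = 4 mL total → factor 4/0.8 = 5
Step 2: 0.15 mL brought to 2300 μL → factor 2.3/0.15 = 15.333
Step 3: 70 μL brought to 2050 μL → factor 2050/70 = 29.286
Step 4: 275 μL brought to 24.6 mL → factor 24600/275 = 89.455
Step 5: 2 mL + 48 mL = 50 mL total → factor 50/2 = 25
Step 6: 0.22 mL + 0.6 mL = 0.82 mL total → factor 0.82/0.22 = 3.7273
Overall dilution factor = 5 × 15.333 × 29.286 × 89.455 × 25 × 3.7273 = 1.8715 × 10^7

1.87 × 10^7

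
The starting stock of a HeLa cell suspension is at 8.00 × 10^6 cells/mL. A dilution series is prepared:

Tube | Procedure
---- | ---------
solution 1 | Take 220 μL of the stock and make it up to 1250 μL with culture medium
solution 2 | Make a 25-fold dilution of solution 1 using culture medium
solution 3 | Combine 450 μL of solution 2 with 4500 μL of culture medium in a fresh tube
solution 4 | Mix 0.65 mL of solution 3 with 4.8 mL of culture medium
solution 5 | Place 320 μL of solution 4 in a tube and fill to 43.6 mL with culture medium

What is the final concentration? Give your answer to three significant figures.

Step 1: 220 μL brought to 1250 μL → factor 1250/220 = 5.6818
Step 2: 25-fold → factor 25
Step 3: 450 μL + 4500 μL = 4950 μL total → factor 4950/450 = 11
Step 4: 0.65 mL + 4.8 mL = 5.45 mL total → factor 5.45/0.65 = 8.3846
Step 5: 320 μL brought to 43.6 mL → factor 43600/320 = 136.25
Overall dilution factor = 5.6818 × 25 × 11 × 8.3846 × 136.25 = 1.785 × 10^6
Final = 8.00 × 10^6 cells/mL / 1.785 × 10^6 = 4.48 cells/mL

4.48 cells/mL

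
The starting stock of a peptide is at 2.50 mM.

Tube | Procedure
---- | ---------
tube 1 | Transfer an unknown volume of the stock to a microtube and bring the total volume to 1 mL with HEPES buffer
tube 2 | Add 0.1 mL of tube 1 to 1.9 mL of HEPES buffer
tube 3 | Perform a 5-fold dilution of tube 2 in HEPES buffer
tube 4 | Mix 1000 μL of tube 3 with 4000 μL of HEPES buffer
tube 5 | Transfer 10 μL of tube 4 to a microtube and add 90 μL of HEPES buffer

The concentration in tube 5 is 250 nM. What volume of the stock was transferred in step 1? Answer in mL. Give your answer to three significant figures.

Step 1: v brought to 1 mL → factor = 1 mL/v
Step 2: 0.1 mL + 1.9 mL = 2 mL total → factor 2/0.1 = 20
Step 3: 5-fold → factor 5
Step 4: 1000 μL + 4000 μL = 5000 μL total → factor 5000/1000 = 5
Step 5: 10 μL + 90 μL = 100 μL total → factor 100/10 = 10
Product of known-step factors = 5000
Overall factor = 2.50 mM / (250 nM) = 10000
Step-1 factor = 10000 / 5000 = 2
v = 1 mL / 2 = 0.500 mL

0.500 mL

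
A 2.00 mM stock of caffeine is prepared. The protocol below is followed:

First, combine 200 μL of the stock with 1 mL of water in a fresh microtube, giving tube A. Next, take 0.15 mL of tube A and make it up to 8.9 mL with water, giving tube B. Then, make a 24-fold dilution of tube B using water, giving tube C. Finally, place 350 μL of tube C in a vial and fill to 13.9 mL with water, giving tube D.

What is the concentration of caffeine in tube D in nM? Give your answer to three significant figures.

Step 1: 200 μL + 1 mL = 1200 μL total → factor 1200/200 = 6
Step 2: 0.15 mL brought to 8.9 mL → factor 8.9/0.15 = 59.333
Step 3: 24-fold → factor 24
Step 4: 350 μL brought to 13.9 mL → factor 13900/350 = 39.714
Overall dilution factor = 6 × 59.333 × 24 × 39.714 = 3.3932 × 10^5
Final = 2.00 mM / 3.3932 × 10^5 = 5.894 × 10^-6 mM = 5.89 nM

5.89 nM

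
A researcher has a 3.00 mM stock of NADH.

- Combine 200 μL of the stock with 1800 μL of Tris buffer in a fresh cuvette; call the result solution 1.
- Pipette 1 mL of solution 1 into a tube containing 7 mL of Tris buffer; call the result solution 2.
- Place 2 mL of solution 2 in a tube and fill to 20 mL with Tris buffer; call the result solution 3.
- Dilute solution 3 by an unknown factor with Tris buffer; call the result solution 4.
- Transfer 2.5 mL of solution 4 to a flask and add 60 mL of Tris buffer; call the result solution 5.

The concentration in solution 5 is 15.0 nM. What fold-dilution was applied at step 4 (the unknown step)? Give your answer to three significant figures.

Step 1: 200 μL + 1800 μL = 2000 μL total → factor 2000/200 = 10
Step 2: 1 mL + 7 mL = 8 mL total → factor 8/1 = 8
Step 3: 2 mL brought to 20 mL → factor 20/2 = 10
Step 4: unknown factor x
Step 5: 2.5 mL + 60 mL = 62.5 mL total → factor 62.5/2.5 = 25
Product of known-step factors = 20000
Overall factor = 3.00 mM / (15.0 nM) = 2 × 10^5
x = 2 × 10^5 / 20000 = 10.0

10.0-fold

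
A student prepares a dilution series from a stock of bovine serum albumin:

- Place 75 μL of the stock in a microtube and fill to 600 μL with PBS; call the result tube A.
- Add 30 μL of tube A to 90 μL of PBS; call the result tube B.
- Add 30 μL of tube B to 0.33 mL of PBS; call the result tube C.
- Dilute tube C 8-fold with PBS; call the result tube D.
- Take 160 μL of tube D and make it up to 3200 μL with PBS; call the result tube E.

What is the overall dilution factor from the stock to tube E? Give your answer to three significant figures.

6.14 × 10^4

Step 1: 75 μL brought to 600 μL → factor 600/75 = 8
Step 2: 30 μL + 90 μL = 120 μL total → factor 120/30 = 4
Step 3: 30 μL + 0.33 mL = 360 μL total → factor 360/30 = 12
Step 4: 8-fold → factor 8
Step 5: 160 μL brought to 3200 μL → factor 3200/160 = 20
Overall dilution factor = 8 × 4 × 12 × 8 × 20 = 61440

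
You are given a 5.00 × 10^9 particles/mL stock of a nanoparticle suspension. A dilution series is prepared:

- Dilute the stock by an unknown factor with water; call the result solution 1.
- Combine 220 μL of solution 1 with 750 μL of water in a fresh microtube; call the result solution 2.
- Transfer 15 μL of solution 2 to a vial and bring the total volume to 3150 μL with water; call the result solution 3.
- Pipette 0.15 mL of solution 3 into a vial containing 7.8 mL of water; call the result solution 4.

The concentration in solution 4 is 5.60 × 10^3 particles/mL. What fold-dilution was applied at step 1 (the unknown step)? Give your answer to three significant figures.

18.2-fold

Step 1: unknown factor x
Step 2: 220 μL + 750 μL = 970 μL total → factor 970/220 = 4.4091
Step 3: 15 μL brought to 3150 μL → factor 3150/15 = 210
Step 4: 0.15 mL + 7.8 mL = 7.95 mL total → factor 7.95/0.15 = 53
Product of known-step factors = 49073
Overall factor = 5.00 × 10^9 particles/mL / (5.60 × 10^3 particles/mL) = 8.9286 × 10^5
x = 8.9286 × 10^5 / 49073 = 18.2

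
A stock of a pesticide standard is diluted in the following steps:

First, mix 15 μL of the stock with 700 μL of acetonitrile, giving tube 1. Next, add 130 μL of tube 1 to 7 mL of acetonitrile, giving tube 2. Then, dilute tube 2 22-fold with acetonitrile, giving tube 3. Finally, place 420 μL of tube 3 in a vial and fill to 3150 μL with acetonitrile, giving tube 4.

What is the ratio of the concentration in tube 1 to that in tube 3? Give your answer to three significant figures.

Step 1: 15 μL + 700 μL = 715 μL total → factor 715/15 = 47.667
Step 2: 130 μL + 7 mL = 7130 μL total → factor 7130/130 = 54.846
Step 3: 22-fold → factor 22
Dilution factor to tube 1 = 47.667; to tube 3 = 57515
[tube 1]/[tube 3] = (factor to tube 3)/(factor to tube 1) = 57515/47.667 = 1.21 × 10^3

1.21 × 10^3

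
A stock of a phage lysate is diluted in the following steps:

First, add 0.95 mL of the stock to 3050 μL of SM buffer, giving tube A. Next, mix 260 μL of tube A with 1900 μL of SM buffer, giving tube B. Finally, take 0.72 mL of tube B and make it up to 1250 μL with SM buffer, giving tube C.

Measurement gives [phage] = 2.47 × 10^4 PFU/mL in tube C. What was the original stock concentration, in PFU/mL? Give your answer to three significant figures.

1.50 × 10^6 PFU/mL

Step 1: 0.95 mL + 3050 μL = 4 mL total → factor 4/0.95 = 4.2105
Step 2: 260 μL + 1900 μL = 2160 μL total → factor 2160/260 = 8.3077
Step 3: 0.72 mL brought to 1250 μL → factor 1.25/0.72 = 1.7361
Overall dilution factor = 4.2105 × 8.3077 × 1.7361 = 60.729
Stock = 2.47 × 10^4 PFU/mL × 60.729 = 1.50 × 10^6 PFU/mL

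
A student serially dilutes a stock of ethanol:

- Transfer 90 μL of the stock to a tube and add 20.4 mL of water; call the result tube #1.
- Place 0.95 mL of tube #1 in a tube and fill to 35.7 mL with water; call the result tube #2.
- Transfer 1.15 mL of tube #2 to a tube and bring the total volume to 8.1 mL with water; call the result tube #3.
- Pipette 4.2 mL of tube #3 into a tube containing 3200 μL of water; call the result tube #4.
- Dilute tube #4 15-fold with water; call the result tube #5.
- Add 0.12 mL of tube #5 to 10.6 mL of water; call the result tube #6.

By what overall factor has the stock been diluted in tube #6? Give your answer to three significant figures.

1.42 × 10^8

Step 1: 90 μL + 20.4 mL = 20490 μL total → factor 20490/90 = 227.67
Step 2: 0.95 mL brought to 35.7 mL → factor 35.7/0.95 = 37.579
Step 3: 1.15 mL brought to 8.1 mL → factor 8.1/1.15 = 7.0435
Step 4: 4.2 mL + 3200 μL = 7.4 mL total → factor 7.4/4.2 = 1.7619
Step 5: 15-fold → factor 15
Step 6: 0.12 mL + 10.6 mL = 10.72 mL total → factor 10.72/0.12 = 89.333
Overall dilution factor = 227.67 × 37.579 × 7.0435 × 1.7619 × 15 × 89.333 = 1.4227 × 10^8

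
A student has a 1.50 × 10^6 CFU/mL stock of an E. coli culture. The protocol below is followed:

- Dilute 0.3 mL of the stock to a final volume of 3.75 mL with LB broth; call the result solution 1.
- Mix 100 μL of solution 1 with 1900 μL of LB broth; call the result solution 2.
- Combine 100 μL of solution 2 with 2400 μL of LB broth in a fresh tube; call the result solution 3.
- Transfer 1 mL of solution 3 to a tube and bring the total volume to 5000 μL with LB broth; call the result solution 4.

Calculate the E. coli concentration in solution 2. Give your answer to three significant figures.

6.00 × 10^3 CFU/mL

Step 1: 0.3 mL brought to 3.75 mL → factor 3.75/0.3 = 12.5
Step 2: 100 μL + 1900 μL = 2000 μL total → factor 2000/100 = 20
Dilution factor through solution 2 = 12.5 × 20 = 250
[solution 2] = 1.50 × 10^6 CFU/mL / 250 = 6.00 × 10^3 CFU/mL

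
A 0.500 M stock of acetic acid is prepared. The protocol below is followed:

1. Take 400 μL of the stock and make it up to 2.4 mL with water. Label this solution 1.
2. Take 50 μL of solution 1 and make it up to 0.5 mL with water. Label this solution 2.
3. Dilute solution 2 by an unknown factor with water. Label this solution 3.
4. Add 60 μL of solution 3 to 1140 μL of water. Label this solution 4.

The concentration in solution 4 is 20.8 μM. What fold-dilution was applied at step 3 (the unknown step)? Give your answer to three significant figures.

20.0-fold

Step 1: 400 μL brought to 2.4 mL → factor 2400/400 = 6
Step 2: 50 μL brought to 0.5 mL → factor 500/50 = 10
Step 3: unknown factor x
Step 4: 60 μL + 1140 μL = 1200 μL total → factor 1200/60 = 20
Product of known-step factors = 1200
Overall factor = 0.500 M / (20.8 μM) = 24038
x = 24038 / 1200 = 20.0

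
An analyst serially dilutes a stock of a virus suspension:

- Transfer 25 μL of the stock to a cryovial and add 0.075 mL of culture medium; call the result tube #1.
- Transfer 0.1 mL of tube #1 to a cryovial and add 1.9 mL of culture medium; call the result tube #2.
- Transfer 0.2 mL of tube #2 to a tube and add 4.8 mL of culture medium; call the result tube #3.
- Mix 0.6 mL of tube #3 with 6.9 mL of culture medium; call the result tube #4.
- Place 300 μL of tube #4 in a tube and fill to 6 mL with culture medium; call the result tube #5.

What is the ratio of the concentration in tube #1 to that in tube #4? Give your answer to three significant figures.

6.25 × 10^3

Step 1: 25 μL + 0.075 mL = 100 μL total → factor 100/25 = 4
Step 2: 0.1 mL + 1.9 mL = 2 mL total → factor 2/0.1 = 20
Step 3: 0.2 mL + 4.8 mL = 5 mL total → factor 5/0.2 = 25
Step 4: 0.6 mL + 6.9 mL = 7.5 mL total → factor 7.5/0.6 = 12.5
Dilution factor to tube #1 = 4; to tube #4 = 25000
[tube #1]/[tube #4] = (factor to tube #4)/(factor to tube #1) = 25000/4 = 6.25 × 10^3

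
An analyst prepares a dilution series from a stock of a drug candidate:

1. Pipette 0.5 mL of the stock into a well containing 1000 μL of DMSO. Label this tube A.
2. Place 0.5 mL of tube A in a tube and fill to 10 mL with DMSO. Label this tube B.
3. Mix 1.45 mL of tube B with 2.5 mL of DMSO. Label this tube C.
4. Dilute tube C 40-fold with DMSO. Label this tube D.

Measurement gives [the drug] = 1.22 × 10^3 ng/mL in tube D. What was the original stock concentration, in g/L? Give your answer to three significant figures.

Step 1: 0.5 mL + 1000 μL = 1.5 mL total → factor 1.5/0.5 = 3
Step 2: 0.5 mL brought to 10 mL → factor 10/0.5 = 20
Step 3: 1.45 mL + 2.5 mL = 3.95 mL total → factor 3.95/1.45 = 2.7241
Step 4: 40-fold → factor 40
Overall dilution factor = 3 × 20 × 2.7241 × 40 = 6537.9
Stock = 1.22 × 10^3 ng/mL × 6537.9 = 7.976 × 10^6 ng/mL = 7.98 g/L

7.98 g/L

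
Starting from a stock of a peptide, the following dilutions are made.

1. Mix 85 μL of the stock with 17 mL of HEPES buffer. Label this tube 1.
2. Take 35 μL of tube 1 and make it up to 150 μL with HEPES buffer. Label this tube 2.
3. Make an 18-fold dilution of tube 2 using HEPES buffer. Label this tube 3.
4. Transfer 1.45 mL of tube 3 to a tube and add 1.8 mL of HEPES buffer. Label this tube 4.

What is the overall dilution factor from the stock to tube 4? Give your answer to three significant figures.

3.48 × 10^4

Step 1: 85 μL + 17 mL = 17085 μL total → factor 17085/85 = 201
Step 2: 35 μL brought to 150 μL → factor 150/35 = 4.2857
Step 3: 18-fold → factor 18
Step 4: 1.45 mL + 1.8 mL = 3.25 mL total → factor 3.25/1.45 = 2.2414
Overall dilution factor = 201 × 4.2857 × 18 × 2.2414 = 34754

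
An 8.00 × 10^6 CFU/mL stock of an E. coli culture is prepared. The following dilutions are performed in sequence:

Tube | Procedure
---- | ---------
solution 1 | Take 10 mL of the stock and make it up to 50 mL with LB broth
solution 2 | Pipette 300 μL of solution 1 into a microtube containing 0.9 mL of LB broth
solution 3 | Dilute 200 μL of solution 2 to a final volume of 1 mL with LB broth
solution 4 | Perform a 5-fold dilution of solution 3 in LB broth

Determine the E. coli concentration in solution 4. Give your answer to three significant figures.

1.60 × 10^4 CFU/mL

Step 1: 10 mL brought to 50 mL → factor 50/10 = 5
Step 2: 300 μL + 0.9 mL = 1200 μL total → factor 1200/300 = 4
Step 3: 200 μL brought to 1 mL → factor 1000/200 = 5
Step 4: 5-fold → factor 5
Overall dilution factor = 5 × 4 × 5 × 5 = 500
Final = 8.00 × 10^6 CFU/mL / 500 = 1.60 × 10^4 CFU/mL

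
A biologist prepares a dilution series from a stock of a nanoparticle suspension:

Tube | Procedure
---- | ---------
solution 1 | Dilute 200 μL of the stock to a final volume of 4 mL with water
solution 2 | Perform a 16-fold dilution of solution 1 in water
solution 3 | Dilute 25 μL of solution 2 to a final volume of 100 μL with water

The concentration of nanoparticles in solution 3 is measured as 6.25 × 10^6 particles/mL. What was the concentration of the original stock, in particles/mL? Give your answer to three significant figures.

8.00 × 10^9 particles/mL

Step 1: 200 μL brought to 4 mL → factor 4000/200 = 20
Step 2: 16-fold → factor 16
Step 3: 25 μL brought to 100 μL → factor 100/25 = 4
Overall dilution factor = 20 × 16 × 4 = 1280
Stock = 6.25 × 10^6 particles/mL × 1280 = 8.00 × 10^9 particles/mL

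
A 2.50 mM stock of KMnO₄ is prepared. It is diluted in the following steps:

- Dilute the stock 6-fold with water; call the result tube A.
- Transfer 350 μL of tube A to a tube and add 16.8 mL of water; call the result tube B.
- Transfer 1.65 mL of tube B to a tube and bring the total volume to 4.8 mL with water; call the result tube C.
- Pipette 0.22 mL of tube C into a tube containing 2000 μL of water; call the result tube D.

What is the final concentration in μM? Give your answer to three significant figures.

0.290 μM

Step 1: 6-fold → factor 6
Step 2: 350 μL + 16.8 mL = 17150 μL total → factor 17150/350 = 49
Step 3: 1.65 mL brought to 4.8 mL → factor 4.8/1.65 = 2.9091
Step 4: 0.22 mL + 2000 μL = 2.22 mL total → factor 2.22/0.22 = 10.091
Overall dilution factor = 6 × 49 × 2.9091 × 10.091 = 8630.5
Final = 2.50 mM / 8630.5 = 0.0002897 mM = 0.290 μM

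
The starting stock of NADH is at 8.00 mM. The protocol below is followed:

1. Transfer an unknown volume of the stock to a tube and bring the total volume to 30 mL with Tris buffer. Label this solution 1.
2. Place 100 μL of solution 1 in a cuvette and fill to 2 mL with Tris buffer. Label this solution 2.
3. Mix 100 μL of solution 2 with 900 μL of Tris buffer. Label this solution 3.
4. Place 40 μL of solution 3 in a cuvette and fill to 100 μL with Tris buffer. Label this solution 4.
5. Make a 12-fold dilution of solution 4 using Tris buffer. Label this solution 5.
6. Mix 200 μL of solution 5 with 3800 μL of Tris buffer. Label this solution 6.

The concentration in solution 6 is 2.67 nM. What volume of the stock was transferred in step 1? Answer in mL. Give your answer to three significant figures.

1.20 mL

Step 1: v brought to 30 mL → factor = 30 mL/v
Step 2: 100 μL brought to 2 mL → factor 2000/100 = 20
Step 3: 100 μL + 900 μL = 1000 μL total → factor 1000/100 = 10
Step 4: 40 μL brought to 100 μL → factor 100/40 = 2.5
Step 5: 12-fold → factor 12
Step 6: 200 μL + 3800 μL = 4000 μL total → factor 4000/200 = 20
Product of known-step factors = 1.2 × 10^5
Overall factor = 8.00 mM / (2.67 nM) = 2.9963 × 10^6
Step-1 factor = 2.9963 × 10^6 / 1.2 × 10^5 = 24.969
v = 30 mL / 24.969 = 1.20 mL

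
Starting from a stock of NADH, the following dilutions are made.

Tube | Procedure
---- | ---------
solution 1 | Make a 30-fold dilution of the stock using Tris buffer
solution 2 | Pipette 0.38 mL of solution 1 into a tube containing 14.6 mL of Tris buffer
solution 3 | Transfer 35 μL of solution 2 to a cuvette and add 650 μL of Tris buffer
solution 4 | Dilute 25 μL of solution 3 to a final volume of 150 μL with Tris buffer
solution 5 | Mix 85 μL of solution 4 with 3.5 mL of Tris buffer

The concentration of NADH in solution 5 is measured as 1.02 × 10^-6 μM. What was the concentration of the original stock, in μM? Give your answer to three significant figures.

Step 1: 30-fold → factor 30
Step 2: 0.38 mL + 14.6 mL = 14.98 mL total → factor 14.98/0.38 = 39.421
Step 3: 35 μL + 650 μL = 685 μL total → factor 685/35 = 19.571
Step 4: 25 μL brought to 150 μL → factor 150/25 = 6
Step 5: 85 μL + 3.5 mL = 3585 μL total → factor 3585/85 = 42.176
Overall dilution factor = 30 × 39.421 × 19.571 × 6 × 42.176 = 5.8572 × 10^6
Stock = 1.02 × 10^-6 μM × 5.8572 × 10^6 = 5.97 μM

5.97 μM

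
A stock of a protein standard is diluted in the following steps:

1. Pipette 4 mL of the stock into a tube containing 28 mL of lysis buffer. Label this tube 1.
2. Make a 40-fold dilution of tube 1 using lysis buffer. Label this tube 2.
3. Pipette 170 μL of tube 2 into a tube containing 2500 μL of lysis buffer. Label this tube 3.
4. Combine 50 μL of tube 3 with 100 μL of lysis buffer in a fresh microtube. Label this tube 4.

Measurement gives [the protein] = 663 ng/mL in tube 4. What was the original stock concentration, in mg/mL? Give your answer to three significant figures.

Step 1: 4 mL + 28 mL = 32 mL total → factor 32/4 = 8
Step 2: 40-fold → factor 40
Step 3: 170 μL + 2500 μL = 2670 μL total → factor 2670/170 = 15.706
Step 4: 50 μL + 100 μL = 150 μL total → factor 150/50 = 3
Overall dilution factor = 8 × 40 × 15.706 × 3 = 15078
Stock = 663 ng/mL × 15078 = 9.996 × 10^6 ng/mL = 10.0 mg/mL

10.0 mg/mL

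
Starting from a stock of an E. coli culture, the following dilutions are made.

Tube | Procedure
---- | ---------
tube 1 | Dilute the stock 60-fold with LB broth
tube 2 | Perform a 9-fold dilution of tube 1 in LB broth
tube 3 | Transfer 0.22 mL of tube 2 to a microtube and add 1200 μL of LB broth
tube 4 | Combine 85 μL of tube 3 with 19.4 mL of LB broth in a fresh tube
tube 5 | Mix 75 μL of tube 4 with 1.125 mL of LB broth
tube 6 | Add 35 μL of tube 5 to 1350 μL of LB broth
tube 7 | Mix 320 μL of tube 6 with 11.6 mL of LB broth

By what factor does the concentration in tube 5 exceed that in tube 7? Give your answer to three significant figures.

1.47 × 10^3

Step 1: 60-fold → factor 60
Step 2: 9-fold → factor 9
Step 3: 0.22 mL + 1200 μL = 1.42 mL total → factor 1.42/0.22 = 6.4545
Step 4: 85 μL + 19.4 mL = 19485 μL total → factor 19485/85 = 229.24
Step 5: 75 μL + 1.125 mL = 1200 μL total → factor 1200/75 = 16
Step 6: 35 μL + 1350 μL = 1385 μL total → factor 1385/35 = 39.571
Step 7: 320 μL + 11.6 mL = 11920 μL total → factor 11920/320 = 37.25
Dilution factor to tube 5 = 1.2784 × 10^7; to tube 7 = 1.8844 × 10^10
[tube 5]/[tube 7] = (factor to tube 7)/(factor to tube 5) = 1.8844 × 10^10/1.2784 × 10^7 = 1.47 × 10^3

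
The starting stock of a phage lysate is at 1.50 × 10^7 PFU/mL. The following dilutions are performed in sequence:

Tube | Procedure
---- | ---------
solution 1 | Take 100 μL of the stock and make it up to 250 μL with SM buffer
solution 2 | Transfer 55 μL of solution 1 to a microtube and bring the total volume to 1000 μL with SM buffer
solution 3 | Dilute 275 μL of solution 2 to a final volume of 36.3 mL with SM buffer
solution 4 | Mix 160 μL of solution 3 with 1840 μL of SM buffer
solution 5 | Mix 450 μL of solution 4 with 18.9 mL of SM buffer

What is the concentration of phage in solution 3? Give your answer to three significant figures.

Step 1: 100 μL brought to 250 μL → factor 250/100 = 2.5
Step 2: 55 μL brought to 1000 μL → factor 1000/55 = 18.182
Step 3: 275 μL brought to 36.3 mL → factor 36300/275 = 132
Dilution factor through solution 3 = 2.5 × 18.182 × 132 = 6000
[solution 3] = 1.50 × 10^7 PFU/mL / 6000 = 2.50 × 10^3 PFU/mL

2.50 × 10^3 PFU/mL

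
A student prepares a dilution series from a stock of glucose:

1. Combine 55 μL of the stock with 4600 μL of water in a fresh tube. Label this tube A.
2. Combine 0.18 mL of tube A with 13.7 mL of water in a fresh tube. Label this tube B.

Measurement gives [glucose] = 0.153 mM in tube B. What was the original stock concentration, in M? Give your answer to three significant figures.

Step 1: 55 μL + 4600 μL = 4655 μL total → factor 4655/55 = 84.636
Step 2: 0.18 mL + 13.7 mL = 13.88 mL total → factor 13.88/0.18 = 77.111
Overall dilution factor = 84.636 × 77.111 = 6526.4
Stock = 0.153 mM × 6526.4 = 998.5 mM = 0.999 M

0.999 M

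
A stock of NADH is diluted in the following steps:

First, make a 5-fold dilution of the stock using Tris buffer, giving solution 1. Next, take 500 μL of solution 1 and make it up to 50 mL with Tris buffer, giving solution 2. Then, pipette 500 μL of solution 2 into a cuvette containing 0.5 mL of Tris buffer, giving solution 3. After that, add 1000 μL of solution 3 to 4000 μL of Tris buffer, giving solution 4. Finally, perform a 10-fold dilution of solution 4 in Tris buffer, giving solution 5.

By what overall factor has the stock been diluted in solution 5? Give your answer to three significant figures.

5.00 × 10^4

Step 1: 5-fold → factor 5
Step 2: 500 μL brought to 50 mL → factor 50000/500 = 100
Step 3: 500 μL + 0.5 mL = 1000 μL total → factor 1000/500 = 2
Step 4: 1000 μL + 4000 μL = 5000 μL total → factor 5000/1000 = 5
Step 5: 10-fold → factor 10
Overall dilution factor = 5 × 100 × 2 × 5 × 10 = 50000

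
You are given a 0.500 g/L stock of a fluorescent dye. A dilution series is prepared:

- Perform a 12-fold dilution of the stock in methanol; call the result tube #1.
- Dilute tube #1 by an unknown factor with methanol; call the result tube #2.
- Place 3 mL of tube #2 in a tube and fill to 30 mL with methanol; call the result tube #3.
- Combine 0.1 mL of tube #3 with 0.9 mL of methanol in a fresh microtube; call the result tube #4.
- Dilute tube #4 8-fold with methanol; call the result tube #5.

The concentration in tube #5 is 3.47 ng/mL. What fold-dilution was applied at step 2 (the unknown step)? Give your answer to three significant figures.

15.0-fold

Step 1: 12-fold → factor 12
Step 2: unknown factor x
Step 3: 3 mL brought to 30 mL → factor 30/3 = 10
Step 4: 0.1 mL + 0.9 mL = 1 mL total → factor 1/0.1 = 10
Step 5: 8-fold → factor 8
Product of known-step factors = 9600
Overall factor = 0.500 g/L / (3.47 ng/mL) = 1.4409 × 10^5
x = 1.4409 × 10^5 / 9600 = 15.0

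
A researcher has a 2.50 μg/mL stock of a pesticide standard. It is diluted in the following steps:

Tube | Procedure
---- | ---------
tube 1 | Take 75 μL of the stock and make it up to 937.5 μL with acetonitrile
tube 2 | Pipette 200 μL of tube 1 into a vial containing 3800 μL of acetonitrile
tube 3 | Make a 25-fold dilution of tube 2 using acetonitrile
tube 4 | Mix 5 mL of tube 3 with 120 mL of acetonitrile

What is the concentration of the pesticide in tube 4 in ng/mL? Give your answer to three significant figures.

Step 1: 75 μL brought to 937.5 μL → factor 937.5/75 = 12.5
Step 2: 200 μL + 3800 μL = 4000 μL total → factor 4000/200 = 20
Step 3: 25-fold → factor 25
Step 4: 5 mL + 120 mL = 125 mL total → factor 125/5 = 25
Dilution factor through tube 4 = 12.5 × 20 × 25 × 25 = 1.5625 × 10^5
[tube 4] = 2.50 μg/mL / 1.5625 × 10^5 = 1.600 × 10^-5 μg/mL = 0.0160 ng/mL

0.0160 ng/mL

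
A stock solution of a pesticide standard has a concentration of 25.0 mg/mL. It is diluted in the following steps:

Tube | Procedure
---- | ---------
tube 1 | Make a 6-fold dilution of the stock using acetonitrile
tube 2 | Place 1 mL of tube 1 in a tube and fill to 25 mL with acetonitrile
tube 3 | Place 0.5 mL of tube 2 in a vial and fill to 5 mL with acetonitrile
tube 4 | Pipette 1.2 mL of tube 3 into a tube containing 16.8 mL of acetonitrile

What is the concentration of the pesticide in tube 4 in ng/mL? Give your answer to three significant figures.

Step 1: 6-fold → factor 6
Step 2: 1 mL brought to 25 mL → factor 25/1 = 25
Step 3: 0.5 mL brought to 5 mL → factor 5/0.5 = 10
Step 4: 1.2 mL + 16.8 mL = 18 mL total → factor 18/1.2 = 15
Overall dilution factor = 6 × 25 × 10 × 15 = 22500
Final = 25.0 mg/mL / 22500 = 0.001111 mg/mL = 1.11 × 10^3 ng/mL

1.11 × 10^3 ng/mL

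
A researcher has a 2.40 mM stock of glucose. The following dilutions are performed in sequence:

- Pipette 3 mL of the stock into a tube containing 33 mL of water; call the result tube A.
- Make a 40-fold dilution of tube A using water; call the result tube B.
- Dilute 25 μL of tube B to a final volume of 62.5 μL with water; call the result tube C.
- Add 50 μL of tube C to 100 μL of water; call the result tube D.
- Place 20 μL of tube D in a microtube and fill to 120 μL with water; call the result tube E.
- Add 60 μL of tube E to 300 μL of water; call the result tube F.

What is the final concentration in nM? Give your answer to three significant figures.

Step 1: 3 mL + 33 mL = 36 mL total → factor 36/3 = 12
Step 2: 40-fold → factor 40
Step 3: 25 μL brought to 62.5 μL → factor 62.5/25 = 2.5
Step 4: 50 μL + 100 μL = 150 μL total → factor 150/50 = 3
Step 5: 20 μL brought to 120 μL → factor 120/20 = 6
Step 6: 60 μL + 300 μL = 360 μL total → factor 360/60 = 6
Overall dilution factor = 12 × 40 × 2.5 × 3 × 6 × 6 = 1.296 × 10^5
Final = 2.40 mM / 1.296 × 10^5 = 1.852 × 10^-5 mM = 18.5 nM

18.5 nM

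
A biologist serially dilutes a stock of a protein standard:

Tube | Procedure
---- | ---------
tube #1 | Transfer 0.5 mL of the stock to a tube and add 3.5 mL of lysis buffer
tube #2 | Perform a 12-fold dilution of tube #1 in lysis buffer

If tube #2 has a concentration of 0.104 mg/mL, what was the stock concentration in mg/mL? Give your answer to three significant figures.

9.98 mg/mL

Step 1: 0.5 mL + 3.5 mL = 4 mL total → factor 4/0.5 = 8
Step 2: 12-fold → factor 12
Overall dilution factor = 8 × 12 = 96
Stock = 0.104 mg/mL × 96 = 9.98 mg/mL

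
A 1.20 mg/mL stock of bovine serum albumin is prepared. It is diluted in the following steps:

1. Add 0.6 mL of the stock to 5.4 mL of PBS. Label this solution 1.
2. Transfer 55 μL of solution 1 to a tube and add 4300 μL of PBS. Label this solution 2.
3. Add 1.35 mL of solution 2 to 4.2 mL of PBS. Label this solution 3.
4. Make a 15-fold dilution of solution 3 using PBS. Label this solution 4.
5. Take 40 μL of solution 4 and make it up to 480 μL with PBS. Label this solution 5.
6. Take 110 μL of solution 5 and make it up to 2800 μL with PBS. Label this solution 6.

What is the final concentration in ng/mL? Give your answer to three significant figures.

Step 1: 0.6 mL + 5.4 mL = 6 mL total → factor 6/0.6 = 10
Step 2: 55 μL + 4300 μL = 4355 μL total → factor 4355/55 = 79.182
Step 3: 1.35 mL + 4.2 mL = 5.55 mL total → factor 5.55/1.35 = 4.1111
Step 4: 15-fold → factor 15
Step 5: 40 μL brought to 480 μL → factor 480/40 = 12
Step 6: 110 μL brought to 2800 μL → factor 2800/110 = 25.455
Overall dilution factor = 10 × 79.182 × 4.1111 × 15 × 12 × 25.455 = 1.4915 × 10^7
Final = 1.20 mg/mL / 1.4915 × 10^7 = 8.046 × 10^-8 mg/mL = 0.0805 ng/mL

0.0805 ng/mL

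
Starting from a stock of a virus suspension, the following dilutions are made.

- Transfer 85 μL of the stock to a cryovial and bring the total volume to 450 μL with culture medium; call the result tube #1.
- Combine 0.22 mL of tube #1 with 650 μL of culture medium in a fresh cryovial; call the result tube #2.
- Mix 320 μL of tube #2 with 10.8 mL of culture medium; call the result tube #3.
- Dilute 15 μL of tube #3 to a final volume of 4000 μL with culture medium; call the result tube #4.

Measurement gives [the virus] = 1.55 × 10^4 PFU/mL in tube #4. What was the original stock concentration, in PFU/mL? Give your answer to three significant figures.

Step 1: 85 μL brought to 450 μL → factor 450/85 = 5.2941
Step 2: 0.22 mL + 650 μL = 0.87 mL total → factor 0.87/0.22 = 3.9545
Step 3: 320 μL + 10.8 mL = 11120 μL total → factor 11120/320 = 34.75
Step 4: 15 μL brought to 4000 μL → factor 4000/15 = 266.67
Overall dilution factor = 5.2941 × 3.9545 × 34.75 × 266.67 = 1.9401 × 10^5
Stock = 1.55 × 10^4 PFU/mL × 1.9401 × 10^5 = 3.01 × 10^9 PFU/mL

3.01 × 10^9 PFU/mL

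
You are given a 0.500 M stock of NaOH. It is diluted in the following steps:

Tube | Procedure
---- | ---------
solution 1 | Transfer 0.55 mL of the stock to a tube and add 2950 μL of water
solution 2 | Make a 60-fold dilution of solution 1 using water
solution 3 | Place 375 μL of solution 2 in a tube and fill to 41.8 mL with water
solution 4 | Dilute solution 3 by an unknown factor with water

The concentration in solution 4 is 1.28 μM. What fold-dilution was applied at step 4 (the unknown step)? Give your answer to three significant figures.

Step 1: 0.55 mL + 2950 μL = 3.5 mL total → factor 3.5/0.55 = 6.3636
Step 2: 60-fold → factor 60
Step 3: 375 μL brought to 41.8 mL → factor 41800/375 = 111.47
Step 4: unknown factor x
Product of known-step factors = 42560
Overall factor = 0.500 M / (1.28 μM) = 3.9062 × 10^5
x = 3.9062 × 10^5 / 42560 = 9.18

9.18-fold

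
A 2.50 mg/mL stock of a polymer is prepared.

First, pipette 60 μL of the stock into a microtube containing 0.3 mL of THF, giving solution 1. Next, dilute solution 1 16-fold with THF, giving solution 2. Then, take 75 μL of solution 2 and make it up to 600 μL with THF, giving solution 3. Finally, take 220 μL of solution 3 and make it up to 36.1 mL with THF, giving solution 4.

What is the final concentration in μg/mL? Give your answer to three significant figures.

Step 1: 60 μL + 0.3 mL = 360 μL total → factor 360/60 = 6
Step 2: 16-fold → factor 16
Step 3: 75 μL brought to 600 μL → factor 600/75 = 8
Step 4: 220 μL brought to 36.1 mL → factor 36100/220 = 164.09
Overall dilution factor = 6 × 16 × 8 × 164.09 = 1.2602 × 10^5
Final = 2.50 mg/mL / 1.2602 × 10^5 = 1.984 × 10^-5 mg/mL = 0.0198 μg/mL

0.0198 μg/mL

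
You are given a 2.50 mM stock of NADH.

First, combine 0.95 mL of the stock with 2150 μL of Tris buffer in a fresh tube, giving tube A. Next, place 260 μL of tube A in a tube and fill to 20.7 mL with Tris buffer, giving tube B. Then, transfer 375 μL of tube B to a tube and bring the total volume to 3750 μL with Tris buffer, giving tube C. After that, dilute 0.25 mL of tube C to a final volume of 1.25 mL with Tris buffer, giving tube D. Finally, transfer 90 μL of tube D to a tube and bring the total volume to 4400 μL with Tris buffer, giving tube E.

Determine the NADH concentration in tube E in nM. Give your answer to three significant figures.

3.94 nM

Step 1: 0.95 mL + 2150 μL = 3.1 mL total → factor 3.1/0.95 = 3.2632
Step 2: 260 μL brought to 20.7 mL → factor 20700/260 = 79.615
Step 3: 375 μL brought to 3750 μL → factor 3750/375 = 10
Step 4: 0.25 mL brought to 1.25 mL → factor 1.25/0.25 = 5
Step 5: 90 μL brought to 4400 μL → factor 4400/90 = 48.889
Overall dilution factor = 3.2632 × 79.615 × 10 × 5 × 48.889 = 6.3506 × 10^5
Final = 2.50 mM / 6.3506 × 10^5 = 3.937 × 10^-6 mM = 3.94 nM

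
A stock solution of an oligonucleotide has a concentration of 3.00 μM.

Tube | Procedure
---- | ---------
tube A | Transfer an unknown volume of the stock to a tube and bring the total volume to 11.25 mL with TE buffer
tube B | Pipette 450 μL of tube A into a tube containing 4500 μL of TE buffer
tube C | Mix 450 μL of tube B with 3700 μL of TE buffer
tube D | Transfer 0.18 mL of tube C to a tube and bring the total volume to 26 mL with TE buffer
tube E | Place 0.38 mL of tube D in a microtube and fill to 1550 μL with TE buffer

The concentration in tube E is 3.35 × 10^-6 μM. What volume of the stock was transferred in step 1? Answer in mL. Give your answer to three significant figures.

Step 1: v brought to 11.25 mL → factor = 11.25 mL/v
Step 2: 450 μL + 4500 μL = 4950 μL total → factor 4950/450 = 11
Step 3: 450 μL + 3700 μL = 4150 μL total → factor 4150/450 = 9.2222
Step 4: 0.18 mL brought to 26 mL → factor 26/0.18 = 144.44
Step 5: 0.38 mL brought to 1550 μL → factor 1.55/0.38 = 4.0789
Product of known-step factors = 59769
Overall factor = 3.00 μM / (3.35 × 10^-6 μM) = 8.9552 × 10^5
Step-1 factor = 8.9552 × 10^5 / 59769 = 14.983
v = 11.25 mL / 14.983 = 0.751 mL

0.751 mL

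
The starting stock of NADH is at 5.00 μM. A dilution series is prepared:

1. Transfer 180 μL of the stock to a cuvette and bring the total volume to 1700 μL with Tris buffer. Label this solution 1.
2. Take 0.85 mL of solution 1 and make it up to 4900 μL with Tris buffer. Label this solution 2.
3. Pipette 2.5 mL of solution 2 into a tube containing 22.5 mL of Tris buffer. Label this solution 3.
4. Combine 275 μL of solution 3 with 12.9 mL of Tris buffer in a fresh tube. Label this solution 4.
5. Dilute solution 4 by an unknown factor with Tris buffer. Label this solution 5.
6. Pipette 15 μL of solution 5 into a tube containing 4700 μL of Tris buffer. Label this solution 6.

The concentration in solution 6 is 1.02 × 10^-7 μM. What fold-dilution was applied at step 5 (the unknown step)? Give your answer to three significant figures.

Step 1: 180 μL brought to 1700 μL → factor 1700/180 = 9.4444
Step 2: 0.85 mL brought to 4900 μL → factor 4.9/0.85 = 5.7647
Step 3: 2.5 mL + 22.5 mL = 25 mL total → factor 25/2.5 = 10
Step 4: 275 μL + 12.9 mL = 13175 μL total → factor 13175/275 = 47.909
Step 5: unknown factor x
Step 6: 15 μL + 4700 μL = 4715 μL total → factor 4715/15 = 314.33
Product of known-step factors = 8.199 × 10^6
Overall factor = 5.00 μM / (1.02 × 10^-7 μM) = 4.902 × 10^7
x = 4.902 × 10^7 / 8.199 × 10^6 = 5.98

5.98-fold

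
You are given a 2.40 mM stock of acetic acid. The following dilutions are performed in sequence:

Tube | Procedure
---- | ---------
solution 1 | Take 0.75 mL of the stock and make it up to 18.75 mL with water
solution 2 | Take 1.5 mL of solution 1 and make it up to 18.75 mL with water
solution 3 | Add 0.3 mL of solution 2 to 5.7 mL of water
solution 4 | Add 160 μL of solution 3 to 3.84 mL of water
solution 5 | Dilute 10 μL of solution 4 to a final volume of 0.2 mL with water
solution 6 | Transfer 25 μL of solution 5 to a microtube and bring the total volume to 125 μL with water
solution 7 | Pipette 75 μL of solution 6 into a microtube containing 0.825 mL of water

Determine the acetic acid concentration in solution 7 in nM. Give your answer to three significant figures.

0.0128 nM

Step 1: 0.75 mL brought to 18.75 mL → factor 18.75/0.75 = 25
Step 2: 1.5 mL brought to 18.75 mL → factor 18.75/1.5 = 12.5
Step 3: 0.3 mL + 5.7 mL = 6 mL total → factor 6/0.3 = 20
Step 4: 160 μL + 3.84 mL = 4000 μL total → factor 4000/160 = 25
Step 5: 10 μL brought to 0.2 mL → factor 200/10 = 20
Step 6: 25 μL brought to 125 μL → factor 125/25 = 5
Step 7: 75 μL + 0.825 mL = 900 μL total → factor 900/75 = 12
Overall dilution factor = 25 × 12.5 × 20 × 25 × 20 × 5 × 12 = 1.875 × 10^8
Final = 2.40 mM / 1.875 × 10^8 = 1.280 × 10^-8 mM = 0.0128 nM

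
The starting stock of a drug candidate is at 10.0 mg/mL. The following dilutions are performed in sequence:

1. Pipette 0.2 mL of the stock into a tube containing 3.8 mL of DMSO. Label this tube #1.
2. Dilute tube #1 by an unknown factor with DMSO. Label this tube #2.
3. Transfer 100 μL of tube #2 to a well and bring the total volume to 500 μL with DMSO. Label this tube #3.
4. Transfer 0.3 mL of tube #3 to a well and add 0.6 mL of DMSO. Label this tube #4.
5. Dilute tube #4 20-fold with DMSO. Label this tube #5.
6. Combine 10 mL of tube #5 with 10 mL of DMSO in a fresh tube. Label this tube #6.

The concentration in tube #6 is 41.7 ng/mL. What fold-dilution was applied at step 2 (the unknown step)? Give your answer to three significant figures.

Step 1: 0.2 mL + 3.8 mL = 4 mL total → factor 4/0.2 = 20
Step 2: unknown factor x
Step 3: 100 μL brought to 500 μL → factor 500/100 = 5
Step 4: 0.3 mL + 0.6 mL = 0.9 mL total → factor 0.9/0.3 = 3
Step 5: 20-fold → factor 20
Step 6: 10 mL + 10 mL = 20 mL total → factor 20/10 = 2
Product of known-step factors = 12000
Overall factor = 10.0 mg/mL / (41.7 ng/mL) = 2.3981 × 10^5
x = 2.3981 × 10^5 / 12000 = 20.0

20.0-fold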